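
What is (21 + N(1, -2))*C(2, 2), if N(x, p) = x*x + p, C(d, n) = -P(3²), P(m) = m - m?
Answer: 0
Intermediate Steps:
P(m) = 0
C(d, n) = 0 (C(d, n) = -1*0 = 0)
N(x, p) = p + x² (N(x, p) = x² + p = p + x²)
(21 + N(1, -2))*C(2, 2) = (21 + (-2 + 1²))*0 = (21 + (-2 + 1))*0 = (21 - 1)*0 = 20*0 = 0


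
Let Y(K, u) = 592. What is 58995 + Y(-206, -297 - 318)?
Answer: 59587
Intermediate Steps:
58995 + Y(-206, -297 - 318) = 58995 + 592 = 59587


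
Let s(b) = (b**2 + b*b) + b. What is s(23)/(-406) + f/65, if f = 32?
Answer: -57273/26390 ≈ -2.1703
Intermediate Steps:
s(b) = b + 2*b**2 (s(b) = (b**2 + b**2) + b = 2*b**2 + b = b + 2*b**2)
s(23)/(-406) + f/65 = (23*(1 + 2*23))/(-406) + 32/65 = (23*(1 + 46))*(-1/406) + 32*(1/65) = (23*47)*(-1/406) + 32/65 = 1081*(-1/406) + 32/65 = -1081/406 + 32/65 = -57273/26390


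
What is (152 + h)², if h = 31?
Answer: 33489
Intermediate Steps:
(152 + h)² = (152 + 31)² = 183² = 33489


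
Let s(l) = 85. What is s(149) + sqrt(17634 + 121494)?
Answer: 85 + 2*sqrt(34782) ≈ 458.00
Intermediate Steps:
s(149) + sqrt(17634 + 121494) = 85 + sqrt(17634 + 121494) = 85 + sqrt(139128) = 85 + 2*sqrt(34782)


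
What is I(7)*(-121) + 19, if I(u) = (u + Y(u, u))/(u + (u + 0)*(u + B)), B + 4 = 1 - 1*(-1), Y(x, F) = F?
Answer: -64/3 ≈ -21.333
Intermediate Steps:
B = -2 (B = -4 + (1 - 1*(-1)) = -4 + (1 + 1) = -4 + 2 = -2)
I(u) = 2*u/(u + u*(-2 + u)) (I(u) = (u + u)/(u + (u + 0)*(u - 2)) = (2*u)/(u + u*(-2 + u)) = 2*u/(u + u*(-2 + u)))
I(7)*(-121) + 19 = (2/(-1 + 7))*(-121) + 19 = (2/6)*(-121) + 19 = (2*(1/6))*(-121) + 19 = (1/3)*(-121) + 19 = -121/3 + 19 = -64/3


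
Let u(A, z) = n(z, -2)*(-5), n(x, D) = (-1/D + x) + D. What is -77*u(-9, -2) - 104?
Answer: -2903/2 ≈ -1451.5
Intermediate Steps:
n(x, D) = D + x - 1/D (n(x, D) = (x - 1/D) + D = D + x - 1/D)
u(A, z) = 15/2 - 5*z (u(A, z) = (-2 + z - 1/(-2))*(-5) = (-2 + z - 1*(-½))*(-5) = (-2 + z + ½)*(-5) = (-3/2 + z)*(-5) = 15/2 - 5*z)
-77*u(-9, -2) - 104 = -77*(15/2 - 5*(-2)) - 104 = -77*(15/2 + 10) - 104 = -77*35/2 - 104 = -2695/2 - 104 = -2903/2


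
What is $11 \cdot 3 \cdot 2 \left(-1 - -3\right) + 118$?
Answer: $250$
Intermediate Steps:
$11 \cdot 3 \cdot 2 \left(-1 - -3\right) + 118 = 11 \cdot 6 \left(-1 + 3\right) + 118 = 11 \cdot 6 \cdot 2 + 118 = 11 \cdot 12 + 118 = 132 + 118 = 250$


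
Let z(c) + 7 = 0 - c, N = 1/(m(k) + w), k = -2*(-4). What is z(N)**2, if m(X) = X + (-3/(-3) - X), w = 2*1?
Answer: 484/9 ≈ 53.778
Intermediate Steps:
w = 2
k = 8
m(X) = 1 (m(X) = X + (-3*(-1/3) - X) = X + (1 - X) = 1)
N = 1/3 (N = 1/(1 + 2) = 1/3 ≈ 0.33333)
z(c) = -7 - c (z(c) = -7 + (0 - c) = -7 - c)
z(N)**2 = (-7 - 1*1/3)**2 = (-7 - 1/3)**2 = (-22/3)**2 = 484/9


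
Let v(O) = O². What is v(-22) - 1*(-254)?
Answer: 738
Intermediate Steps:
v(-22) - 1*(-254) = (-22)² - 1*(-254) = 484 + 254 = 738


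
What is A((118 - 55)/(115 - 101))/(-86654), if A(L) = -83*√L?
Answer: 249*√2/173308 ≈ 0.0020319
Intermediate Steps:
A((118 - 55)/(115 - 101))/(-86654) = -83*√(118 - 55)/√(115 - 101)/(-86654) = -83*3*√2/2*(-1/86654) = -249*√2/2*(-1/86654) = 249*√2/173308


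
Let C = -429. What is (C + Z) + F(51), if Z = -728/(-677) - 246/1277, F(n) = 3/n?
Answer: -6291172530/14696993 ≈ -428.06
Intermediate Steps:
Z = 763114/864529 (Z = -728*(-1/677) - 246*1/1277 = 728/677 - 246/1277 = 763114/864529 ≈ 0.88269)
(C + Z) + F(51) = (-429 + 763114/864529) + 3/51 = -370119827/864529 + 3*(1/51) = -370119827/864529 + 1/17 = -6291172530/14696993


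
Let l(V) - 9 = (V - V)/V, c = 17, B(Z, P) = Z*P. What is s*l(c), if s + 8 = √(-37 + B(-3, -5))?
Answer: -72 + 9*I*√22 ≈ -72.0 + 42.214*I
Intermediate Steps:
B(Z, P) = P*Z
l(V) = 9 (l(V) = 9 + (V - V)/V = 9 + 0/V = 9 + 0 = 9)
s = -8 + I*√22 (s = -8 + √(-37 - 5*(-3)) = -8 + √(-37 + 15) = -8 + √(-22) = -8 + I*√22 ≈ -8.0 + 4.6904*I)
s*l(c) = (-8 + I*√22)*9 = -72 + 9*I*√22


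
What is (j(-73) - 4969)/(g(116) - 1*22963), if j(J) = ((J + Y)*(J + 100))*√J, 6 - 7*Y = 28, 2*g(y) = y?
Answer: 4969/22905 + 1599*I*√73/17815 ≈ 0.21694 + 0.76687*I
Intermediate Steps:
g(y) = y/2
Y = -22/7 (Y = 6/7 - ⅐*28 = 6/7 - 4 = -22/7 ≈ -3.1429)
j(J) = √J*(100 + J)*(-22/7 + J) (j(J) = ((J - 22/7)*(J + 100))*√J = ((-22/7 + J)*(100 + J))*√J = ((100 + J)*(-22/7 + J))*√J = √J*(100 + J)*(-22/7 + J))
(j(-73) - 4969)/(g(116) - 1*22963) = (√(-73)*(-2200 + 7*(-73)² + 678*(-73))/7 - 4969)/((½)*116 - 1*22963) = ((I*√73)*(-2200 + 7*5329 - 49494)/7 - 4969)/(58 - 22963) = ((I*√73)*(-2200 + 37303 - 49494)/7 - 4969)/(-22905) = ((⅐)*(I*√73)*(-14391) - 4969)*(-1/22905) = (-14391*I*√73/7 - 4969)*(-1/22905) = (-4969 - 14391*I*√73/7)*(-1/22905) = 4969/22905 + 1599*I*√73/17815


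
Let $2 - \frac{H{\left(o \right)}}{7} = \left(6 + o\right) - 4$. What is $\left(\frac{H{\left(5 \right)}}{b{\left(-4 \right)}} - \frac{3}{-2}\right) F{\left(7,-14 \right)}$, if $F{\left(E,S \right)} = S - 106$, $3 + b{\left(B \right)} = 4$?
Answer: $4020$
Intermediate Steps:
$b{\left(B \right)} = 1$ ($b{\left(B \right)} = -3 + 4 = 1$)
$H{\left(o \right)} = - 7 o$ ($H{\left(o \right)} = 14 - 7 \left(\left(6 + o\right) - 4\right) = 14 - 7 \left(2 + o\right) = 14 - \left(14 + 7 o\right) = - 7 o$)
$F{\left(E,S \right)} = -106 + S$
$\left(\frac{H{\left(5 \right)}}{b{\left(-4 \right)}} - \frac{3}{-2}\right) F{\left(7,-14 \right)} = \left(\frac{\left(-7\right) 5}{1} - \frac{3}{-2}\right) \left(-106 - 14\right) = \left(\left(-35\right) 1 - - \frac{3}{2}\right) \left(-120\right) = \left(-35 + \frac{3}{2}\right) \left(-120\right) = \left(- \frac{67}{2}\right) \left(-120\right) = 4020$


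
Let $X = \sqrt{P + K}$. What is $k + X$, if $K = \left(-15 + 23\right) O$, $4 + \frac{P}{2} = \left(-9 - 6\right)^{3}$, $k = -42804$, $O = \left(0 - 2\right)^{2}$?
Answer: $-42804 + i \sqrt{6726} \approx -42804.0 + 82.012 i$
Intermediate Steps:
$O = 4$ ($O = \left(-2\right)^{2} = 4$)
$P = -6758$ ($P = -8 + 2 \left(-9 - 6\right)^{3} = -8 + 2 \left(-15\right)^{3} = -8 + 2 \left(-3375\right) = -8 - 6750 = -6758$)
$K = 32$ ($K = \left(-15 + 23\right) 4 = 8 \cdot 4 = 32$)
$X = i \sqrt{6726}$ ($X = \sqrt{-6758 + 32} = \sqrt{-6726} = i \sqrt{6726} \approx 82.012 i$)
$k + X = -42804 + i \sqrt{6726}$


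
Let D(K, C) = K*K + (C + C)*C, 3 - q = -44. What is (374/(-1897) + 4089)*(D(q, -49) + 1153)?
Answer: 63323731276/1897 ≈ 3.3381e+7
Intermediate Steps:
q = 47 (q = 3 - 1*(-44) = 3 + 44 = 47)
D(K, C) = K**2 + 2*C**2 (D(K, C) = K**2 + (2*C)*C = K**2 + 2*C**2)
(374/(-1897) + 4089)*(D(q, -49) + 1153) = (374/(-1897) + 4089)*((47**2 + 2*(-49)**2) + 1153) = (374*(-1/1897) + 4089)*((2209 + 2*2401) + 1153) = (-374/1897 + 4089)*((2209 + 4802) + 1153) = 7756459*(7011 + 1153)/1897 = (7756459/1897)*8164 = 63323731276/1897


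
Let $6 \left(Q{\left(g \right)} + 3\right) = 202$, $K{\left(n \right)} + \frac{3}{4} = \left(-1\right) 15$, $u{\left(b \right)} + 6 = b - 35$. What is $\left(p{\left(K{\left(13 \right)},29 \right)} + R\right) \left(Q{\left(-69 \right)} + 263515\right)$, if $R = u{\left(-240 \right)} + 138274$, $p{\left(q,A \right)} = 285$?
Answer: $\frac{109327703086}{3} \approx 3.6443 \cdot 10^{10}$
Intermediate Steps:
$u{\left(b \right)} = -41 + b$ ($u{\left(b \right)} = -6 + \left(b - 35\right) = -6 + \left(-35 + b\right) = -41 + b$)
$K{\left(n \right)} = - \frac{63}{4}$ ($K{\left(n \right)} = - \frac{3}{4} - 15 = - \frac{63}{4}$)
$Q{\left(g \right)} = \frac{92}{3}$ ($Q{\left(g \right)} = -3 + \frac{1}{6} \cdot 202 = -3 + \frac{101}{3} = \frac{92}{3}$)
$R = 137993$ ($R = \left(-41 - 240\right) + 138274 = -281 + 138274 = 137993$)
$\left(p{\left(K{\left(13 \right)},29 \right)} + R\right) \left(Q{\left(-69 \right)} + 263515\right) = \left(285 + 137993\right) \left(\frac{92}{3} + 263515\right) = 138278 \cdot \frac{790637}{3} = \frac{109327703086}{3}$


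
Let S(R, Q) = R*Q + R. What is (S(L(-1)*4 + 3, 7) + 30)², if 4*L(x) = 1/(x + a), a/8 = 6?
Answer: 6482116/2209 ≈ 2934.4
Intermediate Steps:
a = 48 (a = 8*6 = 48)
L(x) = 1/(4*(48 + x)) (L(x) = 1/(4*(x + 48)) = 1/(4*(48 + x)))
S(R, Q) = R + Q*R (S(R, Q) = Q*R + R = R + Q*R)
(S(L(-1)*4 + 3, 7) + 30)² = (((1/(4*(48 - 1)))*4 + 3)*(1 + 7) + 30)² = ((((¼)/47)*4 + 3)*8 + 30)² = ((((¼)*(1/47))*4 + 3)*8 + 30)² = (((1/188)*4 + 3)*8 + 30)² = ((1/47 + 3)*8 + 30)² = ((142/47)*8 + 30)² = (1136/47 + 30)² = (2546/47)² = 6482116/2209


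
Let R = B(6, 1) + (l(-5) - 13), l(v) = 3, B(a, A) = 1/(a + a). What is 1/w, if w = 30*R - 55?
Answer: -2/705 ≈ -0.0028369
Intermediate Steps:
B(a, A) = 1/(2*a)
R = -119/12 (R = (1/2)/6 + (3 - 13) = (1/2)*(1/6) - 10 = 1/12 - 10 = -119/12 ≈ -9.9167)
w = -705/2 (w = 30*(-119/12) - 55 = -595/2 - 55 = -705/2 ≈ -352.50)
1/w = 1/(-705/2) = -2/705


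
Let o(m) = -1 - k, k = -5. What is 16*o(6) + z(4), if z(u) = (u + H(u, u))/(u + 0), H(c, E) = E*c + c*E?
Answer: 73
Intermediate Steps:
o(m) = 4 (o(m) = -1 - 1*(-5) = -1 + 5 = 4)
H(c, E) = 2*E*c (H(c, E) = E*c + E*c = 2*E*c)
z(u) = (u + 2*u**2)/u (z(u) = (u + 2*u*u)/(u + 0) = (u + 2*u**2)/u)
16*o(6) + z(4) = 16*4 + (1 + 2*4) = 64 + (1 + 8) = 64 + 9 = 73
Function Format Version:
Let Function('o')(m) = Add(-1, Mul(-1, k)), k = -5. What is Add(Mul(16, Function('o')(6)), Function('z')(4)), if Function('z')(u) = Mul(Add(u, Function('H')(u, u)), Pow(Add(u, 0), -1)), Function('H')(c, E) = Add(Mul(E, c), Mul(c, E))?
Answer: 73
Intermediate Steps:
Function('o')(m) = 4 (Function('o')(m) = Add(-1, Mul(-1, -5)) = Add(-1, 5) = 4)
Function('H')(c, E) = Mul(2, E, c) (Function('H')(c, E) = Add(Mul(E, c), Mul(E, c)) = Mul(2, E, c))
Function('z')(u) = Mul(Pow(u, -1), Add(u, Mul(2, Pow(u, 2)))) (Function('z')(u) = Mul(Add(u, Mul(2, u, u)), Pow(Add(u, 0), -1)) = Mul(Add(u, Mul(2, Pow(u, 2))), Pow(u, -1)) = Mul(Pow(u, -1), Add(u, Mul(2, Pow(u, 2)))))
Add(Mul(16, Function('o')(6)), Function('z')(4)) = Add(Mul(16, 4), Add(1, Mul(2, 4))) = Add(64, Add(1, 8)) = Add(64, 9) = 73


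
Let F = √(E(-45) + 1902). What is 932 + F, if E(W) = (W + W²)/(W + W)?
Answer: 932 + 2*√470 ≈ 975.36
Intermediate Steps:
E(W) = (W + W²)/(2*W) (E(W) = (W + W²)/((2*W)) = (W + W²)*(1/(2*W)) = (W + W²)/(2*W))
F = 2*√470 (F = √((½ + (½)*(-45)) + 1902) = √((½ - 45/2) + 1902) = √(-22 + 1902) = √1880 = 2*√470 ≈ 43.359)
932 + F = 932 + 2*√470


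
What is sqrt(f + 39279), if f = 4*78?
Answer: 3*sqrt(4399) ≈ 198.97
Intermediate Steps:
f = 312
sqrt(f + 39279) = sqrt(312 + 39279) = sqrt(39591) = 3*sqrt(4399)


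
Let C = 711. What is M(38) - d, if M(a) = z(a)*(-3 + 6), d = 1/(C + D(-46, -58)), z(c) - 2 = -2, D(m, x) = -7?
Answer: -1/704 ≈ -0.0014205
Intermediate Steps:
z(c) = 0 (z(c) = 2 - 2 = 0)
d = 1/704 (d = 1/(711 - 7) = 1/704 ≈ 0.0014205)
M(a) = 0 (M(a) = 0*(-3 + 6) = 0*3 = 0)
M(38) - d = 0 - 1*1/704 = 0 - 1/704 = -1/704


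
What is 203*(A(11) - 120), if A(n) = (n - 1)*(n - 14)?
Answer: -30450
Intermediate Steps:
A(n) = (-1 + n)*(-14 + n)
203*(A(11) - 120) = 203*((14 + 11**2 - 15*11) - 120) = 203*((14 + 121 - 165) - 120) = 203*(-30 - 120) = 203*(-150) = -30450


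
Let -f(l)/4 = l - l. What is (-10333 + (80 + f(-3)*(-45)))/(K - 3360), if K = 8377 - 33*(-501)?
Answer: -10253/21550 ≈ -0.47578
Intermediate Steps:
K = 24910 (K = 8377 + 16533 = 24910)
f(l) = 0 (f(l) = -4*(l - l) = -4*0 = 0)
(-10333 + (80 + f(-3)*(-45)))/(K - 3360) = (-10333 + (80 + 0*(-45)))/(24910 - 3360) = (-10333 + (80 + 0))/21550 = (-10333 + 80)*(1/21550) = -10253*1/21550 = -10253/21550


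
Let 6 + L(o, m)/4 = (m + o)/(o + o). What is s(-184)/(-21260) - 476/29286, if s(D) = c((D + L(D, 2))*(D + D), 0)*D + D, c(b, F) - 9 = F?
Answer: 1094162/15565509 ≈ 0.070294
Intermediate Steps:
L(o, m) = -24 + 2*(m + o)/o (L(o, m) = -24 + 4*((m + o)/(o + o)) = -24 + 4*((m + o)/((2*o))) = -24 + 4*((m + o)*(1/(2*o))) = -24 + 4*((m + o)/(2*o)) = -24 + 2*(m + o)/o)
c(b, F) = 9 + F
s(D) = 10*D (s(D) = (9 + 0)*D + D = 9*D + D = 10*D)
s(-184)/(-21260) - 476/29286 = (10*(-184))/(-21260) - 476/29286 = -1840*(-1/21260) - 476*1/29286 = 92/1063 - 238/14643 = 1094162/15565509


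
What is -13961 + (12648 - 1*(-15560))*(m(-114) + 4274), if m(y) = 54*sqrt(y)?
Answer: 120547031 + 1523232*I*sqrt(114) ≈ 1.2055e+8 + 1.6264e+7*I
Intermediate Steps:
-13961 + (12648 - 1*(-15560))*(m(-114) + 4274) = -13961 + (12648 - 1*(-15560))*(54*sqrt(-114) + 4274) = -13961 + (12648 + 15560)*(54*(I*sqrt(114)) + 4274) = -13961 + 28208*(54*I*sqrt(114) + 4274) = -13961 + 28208*(4274 + 54*I*sqrt(114)) = -13961 + (120560992 + 1523232*I*sqrt(114)) = 120547031 + 1523232*I*sqrt(114)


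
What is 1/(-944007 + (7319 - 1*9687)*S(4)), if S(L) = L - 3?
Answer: -1/946375 ≈ -1.0567e-6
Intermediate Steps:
S(L) = -3 + L
1/(-944007 + (7319 - 1*9687)*S(4)) = 1/(-944007 + (7319 - 1*9687)*(-3 + 4)) = 1/(-944007 + (7319 - 9687)*1) = 1/(-944007 - 2368*1) = 1/(-944007 - 2368) = 1/(-946375) = -1/946375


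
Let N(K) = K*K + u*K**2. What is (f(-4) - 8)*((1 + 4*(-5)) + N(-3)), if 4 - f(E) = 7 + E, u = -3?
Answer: 259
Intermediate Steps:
f(E) = -3 - E (f(E) = 4 - (7 + E) = 4 + (-7 - E) = -3 - E)
N(K) = -2*K**2 (N(K) = K*K - 3*K**2 = K**2 - 3*K**2 = -2*K**2)
(f(-4) - 8)*((1 + 4*(-5)) + N(-3)) = ((-3 - 1*(-4)) - 8)*((1 + 4*(-5)) - 2*(-3)**2) = ((-3 + 4) - 8)*((1 - 20) - 2*9) = (1 - 8)*(-19 - 18) = -7*(-37) = 259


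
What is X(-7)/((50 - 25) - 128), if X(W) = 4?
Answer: -4/103 ≈ -0.038835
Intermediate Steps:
X(-7)/((50 - 25) - 128) = 4/((50 - 25) - 128) = 4/(25 - 128) = 4/(-103) = 4*(-1/103) = -4/103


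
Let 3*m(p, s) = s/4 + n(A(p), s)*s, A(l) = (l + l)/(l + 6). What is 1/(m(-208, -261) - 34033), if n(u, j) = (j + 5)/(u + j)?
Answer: -104612/3571533395 ≈ -2.9291e-5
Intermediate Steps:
A(l) = 2*l/(6 + l) (A(l) = (2*l)/(6 + l) = 2*l/(6 + l))
n(u, j) = (5 + j)/(j + u)
m(p, s) = s/12 + s*(5 + s)/(3*(s + 2*p/(6 + p))) (m(p, s) = (s/4 + ((5 + s)/(s + 2*p/(6 + p)))*s)/3 = (s*(¼) + s*(5 + s)/(s + 2*p/(6 + p)))/3 = (s/4 + s*(5 + s)/(s + 2*p/(6 + p)))/3 = s/12 + s*(5 + s)/(3*(s + 2*p/(6 + p))))
1/(m(-208, -261) - 34033) = 1/((1/12)*(-261)*(120 + 22*(-208) + 30*(-261) + 5*(-208)*(-261))/(2*(-208) + 6*(-261) - 208*(-261)) - 34033) = 1/((1/12)*(-261)*(120 - 4576 - 7830 + 271440)/(-416 - 1566 + 54288) - 34033) = 1/((1/12)*(-261)*259154/52306 - 34033) = 1/((1/12)*(-261)*(1/52306)*259154 - 34033) = 1/(-11273199/104612 - 34033) = 1/(-3571533395/104612) = -104612/3571533395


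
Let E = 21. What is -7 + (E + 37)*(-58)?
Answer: -3371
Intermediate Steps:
-7 + (E + 37)*(-58) = -7 + (21 + 37)*(-58) = -7 + 58*(-58) = -7 - 3364 = -3371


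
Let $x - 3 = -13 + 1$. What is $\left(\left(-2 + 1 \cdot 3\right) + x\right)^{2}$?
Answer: $64$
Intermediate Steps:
$x = -9$ ($x = 3 + \left(-13 + 1\right) = 3 - 12 = -9$)
$\left(\left(-2 + 1 \cdot 3\right) + x\right)^{2} = \left(\left(-2 + 1 \cdot 3\right) - 9\right)^{2} = \left(\left(-2 + 3\right) - 9\right)^{2} = \left(1 - 9\right)^{2} = \left(-8\right)^{2} = 64$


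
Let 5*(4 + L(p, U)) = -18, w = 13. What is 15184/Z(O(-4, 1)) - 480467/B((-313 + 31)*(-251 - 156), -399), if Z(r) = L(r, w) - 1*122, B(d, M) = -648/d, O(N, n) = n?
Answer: 27572521769/324 ≈ 8.5100e+7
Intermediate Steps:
L(p, U) = -38/5 (L(p, U) = -4 + (⅕)*(-18) = -4 - 18/5 = -38/5)
Z(r) = -648/5 (Z(r) = -38/5 - 1*122 = -38/5 - 122 = -648/5)
15184/Z(O(-4, 1)) - 480467/B((-313 + 31)*(-251 - 156), -399) = 15184/(-648/5) - 480467*(-(-313 + 31)*(-251 - 156)/648) = 15184*(-5/648) - 480467/((-648/((-282*(-407))))) = -9490/81 - 480467/((-648/114774)) = -9490/81 - 480467/((-648*1/114774)) = -9490/81 - 480467/(-108/19129) = -9490/81 - 480467*(-19129/108) = -9490/81 + 9190853243/108 = 27572521769/324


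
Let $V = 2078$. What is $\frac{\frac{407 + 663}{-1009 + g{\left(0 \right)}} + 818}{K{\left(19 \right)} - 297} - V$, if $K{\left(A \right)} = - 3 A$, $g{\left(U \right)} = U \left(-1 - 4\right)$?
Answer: $- \frac{123842800}{59531} \approx -2080.3$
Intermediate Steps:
$g{\left(U \right)} = - 5 U$ ($g{\left(U \right)} = U \left(-5\right) = - 5 U$)
$\frac{\frac{407 + 663}{-1009 + g{\left(0 \right)}} + 818}{K{\left(19 \right)} - 297} - V = \frac{\frac{407 + 663}{-1009 - 0} + 818}{\left(-3\right) 19 - 297} - 2078 = \frac{\frac{1070}{-1009 + 0} + 818}{-57 - 297} - 2078 = \frac{\frac{1070}{-1009} + 818}{-354} - 2078 = \left(1070 \left(- \frac{1}{1009}\right) + 818\right) \left(- \frac{1}{354}\right) - 2078 = \left(- \frac{1070}{1009} + 818\right) \left(- \frac{1}{354}\right) - 2078 = \frac{824292}{1009} \left(- \frac{1}{354}\right) - 2078 = - \frac{137382}{59531} - 2078 = - \frac{123842800}{59531}$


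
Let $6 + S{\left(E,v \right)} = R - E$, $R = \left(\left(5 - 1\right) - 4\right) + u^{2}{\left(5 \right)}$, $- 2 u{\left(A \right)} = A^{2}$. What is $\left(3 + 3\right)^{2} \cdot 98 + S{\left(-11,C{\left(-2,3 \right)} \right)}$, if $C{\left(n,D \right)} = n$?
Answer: $\frac{14757}{4} \approx 3689.3$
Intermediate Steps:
$u{\left(A \right)} = - \frac{A^{2}}{2}$
$R = \frac{625}{4}$ ($R = \left(\left(5 - 1\right) - 4\right) + \left(- \frac{5^{2}}{2}\right)^{2} = \left(4 - 4\right) + \left(\left(- \frac{1}{2}\right) 25\right)^{2} = 0 + \left(- \frac{25}{2}\right)^{2} = 0 + \frac{625}{4} = \frac{625}{4} \approx 156.25$)
$S{\left(E,v \right)} = \frac{601}{4} - E$ ($S{\left(E,v \right)} = -6 - \left(- \frac{625}{4} + E\right) = \frac{601}{4} - E$)
$\left(3 + 3\right)^{2} \cdot 98 + S{\left(-11,C{\left(-2,3 \right)} \right)} = \left(3 + 3\right)^{2} \cdot 98 + \left(\frac{601}{4} - -11\right) = 6^{2} \cdot 98 + \left(\frac{601}{4} + 11\right) = 36 \cdot 98 + \frac{645}{4} = 3528 + \frac{645}{4} = \frac{14757}{4}$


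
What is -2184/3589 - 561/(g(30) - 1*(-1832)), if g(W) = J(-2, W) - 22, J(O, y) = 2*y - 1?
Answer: -2031775/2235947 ≈ -0.90869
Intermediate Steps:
J(O, y) = -1 + 2*y
g(W) = -23 + 2*W (g(W) = (-1 + 2*W) - 22 = -23 + 2*W)
-2184/3589 - 561/(g(30) - 1*(-1832)) = -2184/3589 - 561/((-23 + 2*30) - 1*(-1832)) = -2184*1/3589 - 561/((-23 + 60) + 1832) = -2184/3589 - 561/(37 + 1832) = -2184/3589 - 561/1869 = -2184/3589 - 561*1/1869 = -2184/3589 - 187/623 = -2031775/2235947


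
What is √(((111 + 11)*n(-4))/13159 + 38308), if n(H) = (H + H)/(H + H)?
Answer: 3*√737043037994/13159 ≈ 195.72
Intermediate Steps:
n(H) = 1 (n(H) = (2*H)/((2*H)) = (2*H)*(1/(2*H)) = 1)
√(((111 + 11)*n(-4))/13159 + 38308) = √(((111 + 11)*1)/13159 + 38308) = √((122*1)*(1/13159) + 38308) = √(122*(1/13159) + 38308) = √(122/13159 + 38308) = √(504095094/13159) = 3*√737043037994/13159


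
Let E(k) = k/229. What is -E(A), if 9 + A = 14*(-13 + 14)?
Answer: -5/229 ≈ -0.021834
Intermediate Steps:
A = 5 (A = -9 + 14*(-13 + 14) = -9 + 14*1 = -9 + 14 = 5)
E(k) = k/229 (E(k) = k*(1/229) = k/229)
-E(A) = -5/229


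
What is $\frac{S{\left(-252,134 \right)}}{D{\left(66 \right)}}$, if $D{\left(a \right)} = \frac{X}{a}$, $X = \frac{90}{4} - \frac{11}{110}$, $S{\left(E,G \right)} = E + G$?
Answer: $- \frac{9735}{28} \approx -347.68$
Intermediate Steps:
$X = \frac{112}{5}$ ($X = 90 \cdot \frac{1}{4} - \frac{1}{10} = \frac{45}{2} - \frac{1}{10} = \frac{112}{5} \approx 22.4$)
$D{\left(a \right)} = \frac{112}{5 a}$
$\frac{S{\left(-252,134 \right)}}{D{\left(66 \right)}} = \frac{-252 + 134}{\frac{112}{5} \cdot \frac{1}{66}} = - \frac{118}{\frac{112}{5} \cdot \frac{1}{66}} = - \frac{118}{\frac{56}{165}} = \left(-118\right) \frac{165}{56} = - \frac{9735}{28}$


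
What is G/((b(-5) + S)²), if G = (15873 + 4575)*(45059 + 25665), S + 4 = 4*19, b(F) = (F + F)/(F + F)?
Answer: 1446164352/5329 ≈ 2.7138e+5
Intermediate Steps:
b(F) = 1 (b(F) = (2*F)/((2*F)) = (2*F)*(1/(2*F)) = 1)
S = 72 (S = -4 + 4*19 = -4 + 76 = 72)
G = 1446164352 (G = 20448*70724 = 1446164352)
G/((b(-5) + S)²) = 1446164352/((1 + 72)²) = 1446164352/(73²) = 1446164352/5329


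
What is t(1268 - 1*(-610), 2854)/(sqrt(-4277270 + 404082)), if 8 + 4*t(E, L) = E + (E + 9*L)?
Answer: -14717*I*sqrt(968297)/3873188 ≈ -3.739*I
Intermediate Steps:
t(E, L) = -2 + E/2 + 9*L/4 (t(E, L) = -2 + (E + (E + 9*L))/4 = -2 + (2*E + 9*L)/4 = -2 + (E/2 + 9*L/4) = -2 + E/2 + 9*L/4)
t(1268 - 1*(-610), 2854)/(sqrt(-4277270 + 404082)) = (-2 + (1268 - 1*(-610))/2 + (9/4)*2854)/(sqrt(-4277270 + 404082)) = (-2 + (1268 + 610)/2 + 12843/2)/(sqrt(-3873188)) = (-2 + (1/2)*1878 + 12843/2)/((2*I*sqrt(968297))) = (-2 + 939 + 12843/2)*(-I*sqrt(968297)/1936594) = 14717*(-I*sqrt(968297)/1936594)/2 = -14717*I*sqrt(968297)/3873188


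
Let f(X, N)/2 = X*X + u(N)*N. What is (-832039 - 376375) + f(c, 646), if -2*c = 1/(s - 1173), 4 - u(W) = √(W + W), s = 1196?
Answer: -1273034267/1058 - 2584*√323 ≈ -1.2497e+6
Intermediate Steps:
u(W) = 4 - √2*√W (u(W) = 4 - √(W + W) = 4 - √(2*W) = 4 - √2*√W)
c = -1/46 (c = -1/(2*(1196 - 1173)) = -½/23 = -½*1/23 = -1/46 ≈ -0.021739)
f(X, N) = 2*X² + 2*N*(4 - √2*√N) (f(X, N) = 2*(X*X + (4 - √2*√N)*N) = 2*(X² + N*(4 - √2*√N)) = 2*X² + 2*N*(4 - √2*√N))
(-832039 - 376375) + f(c, 646) = (-832039 - 376375) + (2*(-1/46)² - 2*646*(-4 + √2*√646)) = -1208414 + (2*(1/2116) - 2*646*(-4 + 2*√323)) = -1208414 + (1/1058 + (5168 - 2584*√323)) = -1208414 + (5467745/1058 - 2584*√323) = -1273034267/1058 - 2584*√323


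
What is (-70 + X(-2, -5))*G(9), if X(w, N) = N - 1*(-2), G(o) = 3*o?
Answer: -1971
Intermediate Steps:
X(w, N) = 2 + N (X(w, N) = N + 2 = 2 + N)
(-70 + X(-2, -5))*G(9) = (-70 + (2 - 5))*(3*9) = (-70 - 3)*27 = -73*27 = -1971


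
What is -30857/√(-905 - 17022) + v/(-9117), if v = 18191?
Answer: -18191/9117 + 30857*I*√17927/17927 ≈ -1.9953 + 230.46*I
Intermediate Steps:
-30857/√(-905 - 17022) + v/(-9117) = -30857/√(-905 - 17022) + 18191/(-9117) = -30857*(-I*√17927/17927) + 18191*(-1/9117) = -30857*(-I*√17927/17927) - 18191/9117 = -(-30857)*I*√17927/17927 - 18191/9117 = 30857*I*√17927/17927 - 18191/9117 = -18191/9117 + 30857*I*√17927/17927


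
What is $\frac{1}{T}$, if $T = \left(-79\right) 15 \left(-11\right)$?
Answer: $\frac{1}{13035} \approx 7.6717 \cdot 10^{-5}$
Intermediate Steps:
$T = 13035$ ($T = \left(-1185\right) \left(-11\right) = 13035$)
$\frac{1}{T} = \frac{1}{13035}$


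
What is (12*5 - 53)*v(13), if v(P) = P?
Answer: 91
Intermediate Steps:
(12*5 - 53)*v(13) = (12*5 - 53)*13 = (60 - 53)*13 = 7*13 = 91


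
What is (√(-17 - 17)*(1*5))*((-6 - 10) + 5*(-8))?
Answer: -280*I*√34 ≈ -1632.7*I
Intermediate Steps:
(√(-17 - 17)*(1*5))*((-6 - 10) + 5*(-8)) = (√(-34)*5)*(-16 - 40) = ((I*√34)*5)*(-56) = (5*I*√34)*(-56) = -280*I*√34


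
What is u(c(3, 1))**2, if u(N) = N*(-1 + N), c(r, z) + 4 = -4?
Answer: 5184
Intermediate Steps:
c(r, z) = -8 (c(r, z) = -4 - 4 = -8)
u(c(3, 1))**2 = (-8*(-1 - 8))**2 = (-8*(-9))**2 = 72**2 = 5184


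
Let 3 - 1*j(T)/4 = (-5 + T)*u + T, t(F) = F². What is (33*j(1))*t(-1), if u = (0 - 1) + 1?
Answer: 264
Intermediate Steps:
u = 0 (u = -1 + 1 = 0)
j(T) = 12 - 4*T (j(T) = 12 - 4*((-5 + T)*0 + T) = 12 - 4*(0 + T) = 12 - 4*T)
(33*j(1))*t(-1) = (33*(12 - 4*1))*(-1)² = (33*(12 - 4))*1 = (33*8)*1 = 264*1 = 264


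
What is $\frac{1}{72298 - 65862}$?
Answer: $\frac{1}{6436} \approx 0.00015538$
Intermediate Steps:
$\frac{1}{72298 - 65862} = \frac{1}{6436}$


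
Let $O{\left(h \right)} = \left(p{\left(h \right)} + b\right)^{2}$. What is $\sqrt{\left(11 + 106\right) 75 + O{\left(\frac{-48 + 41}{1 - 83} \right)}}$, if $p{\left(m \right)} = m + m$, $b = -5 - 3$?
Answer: $\frac{6 \sqrt{412606}}{41} \approx 94.002$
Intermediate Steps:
$b = -8$ ($b = -5 - 3 = -8$)
$p{\left(m \right)} = 2 m$
$O{\left(h \right)} = \left(-8 + 2 h\right)^{2}$ ($O{\left(h \right)} = \left(2 h - 8\right)^{2} = \left(-8 + 2 h\right)^{2}$)
$\sqrt{\left(11 + 106\right) 75 + O{\left(\frac{-48 + 41}{1 - 83} \right)}} = \sqrt{\left(11 + 106\right) 75 + 4 \left(-4 + \frac{-48 + 41}{1 - 83}\right)^{2}} = \sqrt{117 \cdot 75 + 4 \left(-4 - \frac{7}{-82}\right)^{2}} = \sqrt{8775 + 4 \left(-4 - - \frac{7}{82}\right)^{2}} = \sqrt{8775 + 4 \left(-4 + \frac{7}{82}\right)^{2}} = \sqrt{8775 + 4 \left(- \frac{321}{82}\right)^{2}} = \sqrt{8775 + 4 \cdot \frac{103041}{6724}} = \sqrt{8775 + \frac{103041}{1681}} = \sqrt{\frac{14853816}{1681}} = \frac{6 \sqrt{412606}}{41}$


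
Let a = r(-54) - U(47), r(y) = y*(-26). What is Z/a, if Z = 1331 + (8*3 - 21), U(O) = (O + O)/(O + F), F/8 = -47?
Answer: 4669/4915 ≈ 0.94995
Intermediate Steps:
F = -376 (F = 8*(-47) = -376)
U(O) = 2*O/(-376 + O) (U(O) = (O + O)/(O - 376) = (2*O)/(-376 + O) = 2*O/(-376 + O))
r(y) = -26*y
a = 9830/7 (a = -26*(-54) - 2*47/(-376 + 47) = 1404 - 2*47/(-329) = 1404 - 2*47*(-1)/329 = 1404 - 1*(-2/7) = 1404 + 2/7 = 9830/7 ≈ 1404.3)
Z = 1334 (Z = 1331 + (24 - 21) = 1331 + 3 = 1334)
Z/a = 1334/(9830/7) = 1334*(7/9830) = 4669/4915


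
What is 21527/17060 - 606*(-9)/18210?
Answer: 16168397/10355420 ≈ 1.5613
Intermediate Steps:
21527/17060 - 606*(-9)/18210 = 21527*(1/17060) + 5454*(1/18210) = 21527/17060 + 909/3035 = 16168397/10355420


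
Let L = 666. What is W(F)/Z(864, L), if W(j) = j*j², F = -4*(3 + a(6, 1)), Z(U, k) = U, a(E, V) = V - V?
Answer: -2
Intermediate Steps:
a(E, V) = 0
F = -12 (F = -4*(3 + 0) = -4*3 = -12)
W(j) = j³
W(F)/Z(864, L) = (-12)³/864 = -1728*1/864 = -2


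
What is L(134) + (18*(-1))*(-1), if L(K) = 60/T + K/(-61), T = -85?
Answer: 15656/1037 ≈ 15.097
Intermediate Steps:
L(K) = -12/17 - K/61 (L(K) = 60/(-85) + K/(-61) = 60*(-1/85) + K*(-1/61) = -12/17 - K/61)
L(134) + (18*(-1))*(-1) = (-12/17 - 1/61*134) + (18*(-1))*(-1) = (-12/17 - 134/61) - 18*(-1) = -3010/1037 + 18 = 15656/1037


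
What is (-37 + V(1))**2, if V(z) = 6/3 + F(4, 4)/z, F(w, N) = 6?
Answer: 841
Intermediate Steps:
V(z) = 2 + 6/z (V(z) = 6/3 + 6/z = 6*(1/3) + 6/z = 2 + 6/z)
(-37 + V(1))**2 = (-37 + (2 + 6/1))**2 = (-37 + (2 + 6*1))**2 = (-37 + (2 + 6))**2 = (-37 + 8)**2 = (-29)**2 = 841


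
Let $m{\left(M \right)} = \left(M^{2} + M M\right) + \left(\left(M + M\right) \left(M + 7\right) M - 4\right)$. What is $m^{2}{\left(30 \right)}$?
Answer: $4678012816$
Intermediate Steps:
$m{\left(M \right)} = -4 + 2 M^{2} + 2 M^{2} \left(7 + M\right)$ ($m{\left(M \right)} = \left(M^{2} + M^{2}\right) + \left(2 M \left(7 + M\right) M - 4\right) = 2 M^{2} + \left(2 M \left(7 + M\right) M - 4\right) = 2 M^{2} + \left(2 M^{2} \left(7 + M\right) - 4\right) = 2 M^{2} + \left(-4 + 2 M^{2} \left(7 + M\right)\right) = -4 + 2 M^{2} + 2 M^{2} \left(7 + M\right)$)
$m^{2}{\left(30 \right)} = \left(-4 + 2 \cdot 30^{3} + 16 \cdot 30^{2}\right)^{2} = \left(-4 + 2 \cdot 27000 + 16 \cdot 900\right)^{2} = \left(-4 + 54000 + 14400\right)^{2} = 68396^{2} = 4678012816$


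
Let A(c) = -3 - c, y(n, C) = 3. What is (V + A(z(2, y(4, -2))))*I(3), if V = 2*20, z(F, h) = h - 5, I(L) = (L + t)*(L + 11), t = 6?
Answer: 4914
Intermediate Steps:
I(L) = (6 + L)*(11 + L) (I(L) = (L + 6)*(L + 11) = (6 + L)*(11 + L))
z(F, h) = -5 + h
V = 40
(V + A(z(2, y(4, -2))))*I(3) = (40 + (-3 - (-5 + 3)))*(66 + 3² + 17*3) = (40 + (-3 - 1*(-2)))*(66 + 9 + 51) = (40 + (-3 + 2))*126 = (40 - 1)*126 = 39*126 = 4914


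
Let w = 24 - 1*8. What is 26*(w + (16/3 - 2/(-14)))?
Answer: 11726/21 ≈ 558.38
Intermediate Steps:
w = 16 (w = 24 - 8 = 16)
26*(w + (16/3 - 2/(-14))) = 26*(16 + (16/3 - 2/(-14))) = 26*(16 + (16*(1/3) - 2*(-1/14))) = 26*(16 + (16/3 + 1/7)) = 26*(16 + 115/21) = 26*(451/21) = 11726/21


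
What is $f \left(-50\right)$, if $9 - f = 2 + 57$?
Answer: $2500$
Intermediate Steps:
$f = -50$ ($f = 9 - \left(2 + 57\right) = 9 - 59 = -50$)
$f \left(-50\right) = \left(-50\right) \left(-50\right) = 2500$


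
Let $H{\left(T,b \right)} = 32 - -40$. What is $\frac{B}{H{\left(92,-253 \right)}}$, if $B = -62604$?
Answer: $- \frac{1739}{2} \approx -869.5$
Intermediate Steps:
$H{\left(T,b \right)} = 72$ ($H{\left(T,b \right)} = 32 + 40 = 72$)
$\frac{B}{H{\left(92,-253 \right)}} = - \frac{62604}{72} = \left(-62604\right) \frac{1}{72} = - \frac{1739}{2}$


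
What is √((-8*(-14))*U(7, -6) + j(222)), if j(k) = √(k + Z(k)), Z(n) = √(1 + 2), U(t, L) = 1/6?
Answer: √(168 + 9*√(222 + √3))/3 ≈ 5.7987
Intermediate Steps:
U(t, L) = ⅙
Z(n) = √3
j(k) = √(k + √3)
√((-8*(-14))*U(7, -6) + j(222)) = √(-8*(-14)*(⅙) + √(222 + √3)) = √(112*(⅙) + √(222 + √3)) = √(56/3 + √(222 + √3))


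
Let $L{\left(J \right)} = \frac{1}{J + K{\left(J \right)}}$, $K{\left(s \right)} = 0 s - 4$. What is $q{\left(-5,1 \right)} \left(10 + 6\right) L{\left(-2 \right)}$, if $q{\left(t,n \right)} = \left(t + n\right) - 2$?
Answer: $16$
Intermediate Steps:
$K{\left(s \right)} = -4$ ($K{\left(s \right)} = 0 - 4 = -4$)
$q{\left(t,n \right)} = -2 + n + t$ ($q{\left(t,n \right)} = \left(n + t\right) - 2 = -2 + n + t$)
$L{\left(J \right)} = \frac{1}{-4 + J}$ ($L{\left(J \right)} = \frac{1}{J - 4} = \frac{1}{-4 + J}$)
$q{\left(-5,1 \right)} \left(10 + 6\right) L{\left(-2 \right)} = \frac{\left(-2 + 1 - 5\right) \left(10 + 6\right)}{-4 - 2} = \frac{\left(-6\right) 16}{-6} = \left(-96\right) \left(- \frac{1}{6}\right) = 16$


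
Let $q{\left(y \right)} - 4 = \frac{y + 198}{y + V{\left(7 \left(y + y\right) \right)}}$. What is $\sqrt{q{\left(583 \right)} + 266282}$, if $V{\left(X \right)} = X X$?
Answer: $\frac{\sqrt{9766904173714142261}}{6056257} \approx 516.03$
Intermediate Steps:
$V{\left(X \right)} = X^{2}$
$q{\left(y \right)} = 4 + \frac{198 + y}{y + 196 y^{2}}$ ($q{\left(y \right)} = 4 + \frac{y + 198}{y + \left(7 \left(y + y\right)\right)^{2}} = 4 + \frac{198 + y}{y + \left(7 \cdot 2 y\right)^{2}} = 4 + \frac{198 + y}{y + \left(14 y\right)^{2}} = 4 + \frac{198 + y}{y + 196 y^{2}}$)
$\sqrt{q{\left(583 \right)} + 266282} = \sqrt{\frac{198 + 5 \cdot 583 + 784 \cdot 583^{2}}{583 \left(1 + 196 \cdot 583\right)} + 266282} = \sqrt{\frac{198 + 2915 + 784 \cdot 339889}{583 \left(1 + 114268\right)} + 266282} = \sqrt{\frac{198 + 2915 + 266472976}{583 \cdot 114269} + 266282} = \sqrt{\frac{1}{583} \cdot \frac{1}{114269} \cdot 266476089 + 266282} = \sqrt{\frac{24225099}{6056257} + 266282} = \sqrt{\frac{1612696451573}{6056257}} = \frac{\sqrt{9766904173714142261}}{6056257}$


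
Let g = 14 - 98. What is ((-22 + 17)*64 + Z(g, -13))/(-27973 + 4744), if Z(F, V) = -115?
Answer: 5/267 ≈ 0.018727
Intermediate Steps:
g = -84
((-22 + 17)*64 + Z(g, -13))/(-27973 + 4744) = ((-22 + 17)*64 - 115)/(-27973 + 4744) = (-5*64 - 115)/(-23229) = (-320 - 115)*(-1/23229) = -435*(-1/23229) = 5/267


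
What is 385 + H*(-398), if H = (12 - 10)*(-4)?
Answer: 3569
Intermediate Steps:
H = -8 (H = 2*(-4) = -8)
385 + H*(-398) = 385 - 8*(-398) = 385 + 3184 = 3569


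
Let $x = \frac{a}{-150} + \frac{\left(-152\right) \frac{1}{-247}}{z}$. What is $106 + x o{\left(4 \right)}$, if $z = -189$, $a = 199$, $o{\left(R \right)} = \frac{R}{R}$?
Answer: $\frac{12858719}{122850} \approx 104.67$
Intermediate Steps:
$o{\left(R \right)} = 1$
$x = - \frac{163381}{122850}$ ($x = \frac{199}{-150} + \frac{\left(-152\right) \frac{1}{-247}}{-189} = 199 \left(- \frac{1}{150}\right) + \left(-152\right) \left(- \frac{1}{247}\right) \left(- \frac{1}{189}\right) = - \frac{199}{150} + \frac{8}{13} \left(- \frac{1}{189}\right) = - \frac{199}{150} - \frac{8}{2457} = - \frac{163381}{122850} \approx -1.3299$)
$106 + x o{\left(4 \right)} = 106 - \frac{163381}{122850} = \frac{12858719}{122850}$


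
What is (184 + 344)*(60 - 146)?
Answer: -45408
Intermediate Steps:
(184 + 344)*(60 - 146) = 528*(-86) = -45408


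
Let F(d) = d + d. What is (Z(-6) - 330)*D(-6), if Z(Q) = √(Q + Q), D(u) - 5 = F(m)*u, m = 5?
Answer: 18150 - 110*I*√3 ≈ 18150.0 - 190.53*I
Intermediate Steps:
F(d) = 2*d
D(u) = 5 + 10*u (D(u) = 5 + (2*5)*u = 5 + 10*u)
Z(Q) = √2*√Q (Z(Q) = √(2*Q) = √2*√Q)
(Z(-6) - 330)*D(-6) = (√2*√(-6) - 330)*(5 + 10*(-6)) = (√2*(I*√6) - 330)*(5 - 60) = (2*I*√3 - 330)*(-55) = (-330 + 2*I*√3)*(-55) = 18150 - 110*I*√3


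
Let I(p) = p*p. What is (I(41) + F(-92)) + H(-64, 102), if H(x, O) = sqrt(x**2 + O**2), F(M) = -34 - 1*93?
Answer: 1554 + 10*sqrt(145) ≈ 1674.4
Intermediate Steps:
I(p) = p**2
F(M) = -127 (F(M) = -34 - 93 = -127)
H(x, O) = sqrt(O**2 + x**2)
(I(41) + F(-92)) + H(-64, 102) = (41**2 - 127) + sqrt(102**2 + (-64)**2) = (1681 - 127) + sqrt(10404 + 4096) = 1554 + sqrt(14500) = 1554 + 10*sqrt(145)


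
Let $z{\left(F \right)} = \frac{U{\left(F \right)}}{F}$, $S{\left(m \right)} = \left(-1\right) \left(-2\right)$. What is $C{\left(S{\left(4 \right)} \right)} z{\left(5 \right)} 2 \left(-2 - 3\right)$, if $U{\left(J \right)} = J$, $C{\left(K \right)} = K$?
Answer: $-20$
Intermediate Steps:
$S{\left(m \right)} = 2$
$z{\left(F \right)} = 1$ ($z{\left(F \right)} = \frac{F}{F} = 1$)
$C{\left(S{\left(4 \right)} \right)} z{\left(5 \right)} 2 \left(-2 - 3\right) = 2 \cdot 1 \cdot 2 \left(-2 - 3\right) = 2 \cdot 2 \left(-5\right) = 2 \left(-10\right) = -20$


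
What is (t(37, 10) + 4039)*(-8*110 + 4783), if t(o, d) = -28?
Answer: 15654933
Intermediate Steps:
(t(37, 10) + 4039)*(-8*110 + 4783) = (-28 + 4039)*(-8*110 + 4783) = 4011*(-880 + 4783) = 4011*3903 = 15654933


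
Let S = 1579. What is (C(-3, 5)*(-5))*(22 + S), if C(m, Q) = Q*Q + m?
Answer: -176110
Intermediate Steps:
C(m, Q) = m + Q**2 (C(m, Q) = Q**2 + m = m + Q**2)
(C(-3, 5)*(-5))*(22 + S) = ((-3 + 5**2)*(-5))*(22 + 1579) = ((-3 + 25)*(-5))*1601 = (22*(-5))*1601 = -110*1601 = -176110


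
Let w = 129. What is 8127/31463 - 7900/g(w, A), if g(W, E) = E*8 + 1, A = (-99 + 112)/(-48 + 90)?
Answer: -71494773/31463 ≈ -2272.3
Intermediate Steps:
A = 13/42 ≈ 0.30952
g(W, E) = 1 + 8*E (g(W, E) = 8*E + 1 = 1 + 8*E)
8127/31463 - 7900/g(w, A) = 8127/31463 - 7900/(1 + 8*(13/42)) = 8127*(1/31463) - 7900/(1 + 52/21) = 8127/31463 - 7900/73/21 = 8127/31463 - 7900*21/73 = 8127/31463 - 165900/73 = -71494773/31463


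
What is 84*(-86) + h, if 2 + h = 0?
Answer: -7226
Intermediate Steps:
h = -2 (h = -2 + 0 = -2)
84*(-86) + h = 84*(-86) - 2 = -7224 - 2 = -7226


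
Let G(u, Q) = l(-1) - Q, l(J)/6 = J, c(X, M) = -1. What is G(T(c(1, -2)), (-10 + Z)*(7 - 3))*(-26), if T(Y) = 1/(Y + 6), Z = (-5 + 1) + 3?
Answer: -988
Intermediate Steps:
l(J) = 6*J
Z = -1 (Z = -4 + 3 = -1)
T(Y) = 1/(6 + Y)
G(u, Q) = -6 - Q (G(u, Q) = 6*(-1) - Q = -6 - Q)
G(T(c(1, -2)), (-10 + Z)*(7 - 3))*(-26) = (-6 - (-10 - 1)*(7 - 3))*(-26) = (-6 - (-11)*4)*(-26) = (-6 - 1*(-44))*(-26) = (-6 + 44)*(-26) = 38*(-26) = -988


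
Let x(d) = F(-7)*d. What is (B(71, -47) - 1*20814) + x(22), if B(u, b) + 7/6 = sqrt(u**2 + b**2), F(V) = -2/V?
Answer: -873973/42 + 5*sqrt(290) ≈ -20724.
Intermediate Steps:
B(u, b) = -7/6 + sqrt(b**2 + u**2) (B(u, b) = -7/6 + sqrt(u**2 + b**2) = -7/6 + sqrt(b**2 + u**2))
x(d) = 2*d/7 (x(d) = (-2/(-7))*d = (-2*(-1/7))*d = 2*d/7)
(B(71, -47) - 1*20814) + x(22) = ((-7/6 + sqrt((-47)**2 + 71**2)) - 1*20814) + (2/7)*22 = ((-7/6 + sqrt(2209 + 5041)) - 20814) + 44/7 = ((-7/6 + sqrt(7250)) - 20814) + 44/7 = ((-7/6 + 5*sqrt(290)) - 20814) + 44/7 = (-124891/6 + 5*sqrt(290)) + 44/7 = -873973/42 + 5*sqrt(290)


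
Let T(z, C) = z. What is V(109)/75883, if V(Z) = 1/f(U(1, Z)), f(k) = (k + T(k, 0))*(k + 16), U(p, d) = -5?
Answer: -1/8347130 ≈ -1.1980e-7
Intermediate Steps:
f(k) = 2*k*(16 + k) (f(k) = (k + k)*(k + 16) = (2*k)*(16 + k) = 2*k*(16 + k))
V(Z) = -1/110 (V(Z) = 1/(2*(-5)*(16 - 5)) = 1/(2*(-5)*11) = 1/(-110) = -1/110)
V(109)/75883 = -1/110/75883 = -1/110*1/75883 = -1/8347130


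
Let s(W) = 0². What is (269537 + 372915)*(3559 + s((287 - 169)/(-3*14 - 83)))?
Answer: 2286486668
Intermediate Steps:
s(W) = 0
(269537 + 372915)*(3559 + s((287 - 169)/(-3*14 - 83))) = (269537 + 372915)*(3559 + 0) = 642452*3559 = 2286486668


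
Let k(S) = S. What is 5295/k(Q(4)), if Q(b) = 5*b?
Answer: 1059/4 ≈ 264.75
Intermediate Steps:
5295/k(Q(4)) = 5295/((5*4)) = 5295/20 = 5295*(1/20) = 1059/4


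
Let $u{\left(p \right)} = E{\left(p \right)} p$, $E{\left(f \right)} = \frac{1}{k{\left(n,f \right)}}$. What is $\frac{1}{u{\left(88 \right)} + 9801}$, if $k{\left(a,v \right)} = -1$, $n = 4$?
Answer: $\frac{1}{9713} \approx 0.00010295$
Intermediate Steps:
$E{\left(f \right)} = -1$ ($E{\left(f \right)} = \frac{1}{-1} = -1$)
$u{\left(p \right)} = - p$
$\frac{1}{u{\left(88 \right)} + 9801} = \frac{1}{\left(-1\right) 88 + 9801} = \frac{1}{-88 + 9801} = \frac{1}{9713}$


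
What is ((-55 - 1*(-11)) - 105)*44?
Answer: -6556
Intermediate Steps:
((-55 - 1*(-11)) - 105)*44 = ((-55 + 11) - 105)*44 = (-44 - 105)*44 = -149*44 = -6556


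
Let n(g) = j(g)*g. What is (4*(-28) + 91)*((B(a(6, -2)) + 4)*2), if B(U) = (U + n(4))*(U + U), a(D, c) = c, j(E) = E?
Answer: 2184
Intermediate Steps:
n(g) = g² (n(g) = g*g = g²)
B(U) = 2*U*(16 + U) (B(U) = (U + 4²)*(U + U) = (U + 16)*(2*U) = (16 + U)*(2*U) = 2*U*(16 + U))
(4*(-28) + 91)*((B(a(6, -2)) + 4)*2) = (4*(-28) + 91)*((2*(-2)*(16 - 2) + 4)*2) = (-112 + 91)*((2*(-2)*14 + 4)*2) = -21*(-56 + 4)*2 = -(-1092)*2 = -21*(-104) = 2184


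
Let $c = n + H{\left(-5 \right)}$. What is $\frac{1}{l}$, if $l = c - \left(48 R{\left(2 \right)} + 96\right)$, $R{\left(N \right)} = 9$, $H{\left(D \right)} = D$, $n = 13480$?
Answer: $\frac{1}{12947} \approx 7.7238 \cdot 10^{-5}$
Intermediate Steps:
$c = 13475$ ($c = 13480 - 5 = 13475$)
$l = 12947$ ($l = 13475 - \left(48 \cdot 9 + 96\right) = 13475 - \left(432 + 96\right) = 13475 - 528 = 12947$)
$\frac{1}{l} = \frac{1}{12947}$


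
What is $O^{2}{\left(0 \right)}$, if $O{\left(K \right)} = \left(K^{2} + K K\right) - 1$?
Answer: $1$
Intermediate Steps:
$O{\left(K \right)} = -1 + 2 K^{2}$ ($O{\left(K \right)} = \left(K^{2} + K^{2}\right) - 1 = 2 K^{2} - 1 = -1 + 2 K^{2}$)
$O^{2}{\left(0 \right)} = \left(-1 + 2 \cdot 0^{2}\right)^{2} = \left(-1 + 2 \cdot 0\right)^{2} = \left(-1 + 0\right)^{2} = \left(-1\right)^{2} = 1$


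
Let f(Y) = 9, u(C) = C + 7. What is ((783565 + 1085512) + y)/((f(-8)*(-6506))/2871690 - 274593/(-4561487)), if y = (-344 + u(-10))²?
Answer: 723906346201548405/14484796177 ≈ 4.9977e+7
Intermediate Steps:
u(C) = 7 + C
y = 120409 (y = (-344 + (7 - 10))² = (-344 - 3)² = (-347)² = 120409)
((783565 + 1085512) + y)/((f(-8)*(-6506))/2871690 - 274593/(-4561487)) = ((783565 + 1085512) + 120409)/((9*(-6506))/2871690 - 274593/(-4561487)) = (1869077 + 120409)/(-58554*1/2871690 - 274593*(-1/4561487)) = 1989486/(-9759/478615 + 274593/4561487) = 1989486/(86908777062/2183196100505) = 1989486*(2183196100505/86908777062) = 723906346201548405/14484796177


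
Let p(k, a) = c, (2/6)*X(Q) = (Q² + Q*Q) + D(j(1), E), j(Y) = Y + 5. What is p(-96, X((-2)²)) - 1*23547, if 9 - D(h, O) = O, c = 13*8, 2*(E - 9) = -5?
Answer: -23443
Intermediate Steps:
E = 13/2 (E = 9 + (½)*(-5) = 9 - 5/2 = 13/2 ≈ 6.5000)
j(Y) = 5 + Y
c = 104
D(h, O) = 9 - O
X(Q) = 15/2 + 6*Q² (X(Q) = 3*((Q² + Q*Q) + (9 - 1*13/2)) = 3*((Q² + Q²) + (9 - 13/2)) = 3*(2*Q² + 5/2) = 3*(5/2 + 2*Q²) = 15/2 + 6*Q²)
p(k, a) = 104
p(-96, X((-2)²)) - 1*23547 = 104 - 1*23547 = 104 - 23547 = -23443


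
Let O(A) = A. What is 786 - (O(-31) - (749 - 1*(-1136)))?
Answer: 2702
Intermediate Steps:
786 - (O(-31) - (749 - 1*(-1136))) = 786 - (-31 - (749 - 1*(-1136))) = 786 - (-31 - (749 + 1136)) = 786 - (-31 - 1*1885) = 786 - (-31 - 1885) = 786 - 1*(-1916) = 786 + 1916 = 2702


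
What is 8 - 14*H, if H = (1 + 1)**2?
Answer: -48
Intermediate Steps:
H = 4 (H = 2**2 = 4)
8 - 14*H = 8 - 14*4 = 8 - 56 = -48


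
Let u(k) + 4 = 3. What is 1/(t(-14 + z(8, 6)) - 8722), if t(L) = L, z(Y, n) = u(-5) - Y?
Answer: -1/8745 ≈ -0.00011435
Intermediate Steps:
u(k) = -1 (u(k) = -4 + 3 = -1)
z(Y, n) = -1 - Y
1/(t(-14 + z(8, 6)) - 8722) = 1/((-14 + (-1 - 1*8)) - 8722) = 1/((-14 + (-1 - 8)) - 8722) = 1/((-14 - 9) - 8722) = 1/(-23 - 8722) = 1/(-8745) = -1/8745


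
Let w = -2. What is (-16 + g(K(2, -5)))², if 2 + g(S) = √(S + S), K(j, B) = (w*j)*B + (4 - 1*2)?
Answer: 368 - 72*√11 ≈ 129.20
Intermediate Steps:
K(j, B) = 2 - 2*B*j (K(j, B) = (-2*j)*B + (4 - 1*2) = -2*B*j + (4 - 2) = -2*B*j + 2 = 2 - 2*B*j)
g(S) = -2 + √2*√S (g(S) = -2 + √(S + S) = -2 + √(2*S) = -2 + √2*√S)
(-16 + g(K(2, -5)))² = (-16 + (-2 + √2*√(2 - 2*(-5)*2)))² = (-16 + (-2 + √2*√(2 + 20)))² = (-16 + (-2 + √2*√22))² = (-16 + (-2 + 2*√11))² = (-18 + 2*√11)²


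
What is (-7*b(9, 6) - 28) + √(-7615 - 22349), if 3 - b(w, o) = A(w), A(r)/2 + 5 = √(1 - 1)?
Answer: -119 + 2*I*√7491 ≈ -119.0 + 173.1*I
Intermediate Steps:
A(r) = -10 (A(r) = -10 + 2*√(1 - 1) = -10 + 2*√0 = -10 + 2*0 = -10 + 0 = -10)
b(w, o) = 13 (b(w, o) = 3 - 1*(-10) = 3 + 10 = 13)
(-7*b(9, 6) - 28) + √(-7615 - 22349) = (-7*13 - 28) + √(-7615 - 22349) = (-91 - 28) + √(-29964) = -119 + 2*I*√7491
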